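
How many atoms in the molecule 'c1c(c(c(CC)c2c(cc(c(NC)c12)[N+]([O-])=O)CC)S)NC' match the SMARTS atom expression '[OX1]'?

2

The query [OX1] means: aliphatic oxygen with one total connection — typically a carbonyl =O or an oxide.
Check the 22 heavy atoms by environment: 10× c (aromatic, X3) → no; 1× N (charge +1, X3) → no; 1× O (charge -1, X1) → match; 1× O (X1) → match; 6× C (X4) → no; 1× S (X2) → no; 2× N (X3) → no.
Summing the matching environments: 1 + 1 = 2 matching atoms.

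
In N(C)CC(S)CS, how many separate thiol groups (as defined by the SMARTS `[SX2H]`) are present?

[SX2H] is the SMARTS for a thiol: an aliphatic sulfur with two connections, one being H.
The molecule carries 2 separate instances of a thiol (-SH) meeting every constraint; each maps to a distinct set of atoms, giving 2 matches.

2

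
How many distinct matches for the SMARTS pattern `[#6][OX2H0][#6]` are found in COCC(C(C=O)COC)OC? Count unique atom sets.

[#6][OX2H0][#6] is the SMARTS for an ether: an aliphatic oxygen bridging two carbons with no H on the oxygen.
The molecule carries 3 separate instances of a methoxy ether (-OCH3) meeting every constraint; each maps to a distinct set of atoms, giving 3 matches.

3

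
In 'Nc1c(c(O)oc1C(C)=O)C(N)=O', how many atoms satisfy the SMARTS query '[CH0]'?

2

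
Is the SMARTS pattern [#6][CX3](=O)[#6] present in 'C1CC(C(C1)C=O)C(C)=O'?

Yes

The pattern [#6][CX3](=O)[#6] describes a carbonyl carbon (no H) flanked by two carbons — a ketone.
The molecule carries an acetyl/ketone group (-C(=O)CH3), whose atoms satisfy every constraint of the query, so the pattern matches.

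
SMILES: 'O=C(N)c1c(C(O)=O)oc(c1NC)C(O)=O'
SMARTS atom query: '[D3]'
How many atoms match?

The query [D3] means: atom with exactly three heavy-atom neighbours.
Check the 16 heavy atoms by environment: 1× o (aromatic, D2) → no; 4× c (aromatic, D3) → match; 1× N (D2) → no; 1× C (D1) → no; 3× C (D3) → match; 5× O (D1) → no; 1× N (D1) → no.
Summing the matching environments: 4 + 3 = 7 matching atoms.

7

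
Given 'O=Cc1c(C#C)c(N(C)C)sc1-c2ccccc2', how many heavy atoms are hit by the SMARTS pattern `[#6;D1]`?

The query [#6;D1] means: carbon bonded to exactly one heavy atom.
Check the 18 heavy atoms by environment: 1× s (aromatic, D2) → no; 5× c (aromatic, D3) → no; 5× c (aromatic, D2) → no; 2× C (D2) → no; 3× C (D1) → match; 1× O (D1) → no; 1× N (D3) → no.
That gives 3 matching atoms.

3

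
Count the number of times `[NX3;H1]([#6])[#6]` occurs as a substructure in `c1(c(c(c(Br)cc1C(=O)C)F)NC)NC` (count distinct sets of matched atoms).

2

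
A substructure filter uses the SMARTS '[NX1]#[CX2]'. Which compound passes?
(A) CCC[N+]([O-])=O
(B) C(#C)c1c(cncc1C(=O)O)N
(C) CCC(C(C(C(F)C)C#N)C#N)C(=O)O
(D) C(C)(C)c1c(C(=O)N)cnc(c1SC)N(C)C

[NX1]#[CX2] describes a nitrogen triple-bonded to a two-connected carbon (a nitrile).
(A) has a nitro group (-[N+](=O)[O-]) but there is no C#N triple bond.
(B) has a primary amino group (-NH2) but the nitrogen is NX3 (three connections), not NX1 triple-bonded.
(C) contains a nitrile (-C#N), which satisfies every atom and bond constraint.
(D) has a primary amide (-C(=O)NH2) but the nitrogen is NX3, not NX1.
So the answer is (C).

C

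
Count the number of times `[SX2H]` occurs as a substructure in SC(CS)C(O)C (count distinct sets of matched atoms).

2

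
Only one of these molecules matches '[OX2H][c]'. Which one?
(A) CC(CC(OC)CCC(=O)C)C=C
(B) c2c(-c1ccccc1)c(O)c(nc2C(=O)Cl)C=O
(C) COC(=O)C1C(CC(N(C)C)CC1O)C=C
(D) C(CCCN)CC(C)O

[OX2H][c] describes a hydroxyl oxygen attached to an aromatic carbon (a phenol).
(A) has a methoxy ether (-OCH3) but the oxygen has H0, not H1.
(B) contains a hydroxyl group (-OH), which satisfies every atom and bond constraint.
(C) has a hydroxyl group (-OH) but the -OH is on an aliphatic carbon, not an aromatic c.
(D) has a hydroxyl group (-OH) but the -OH is on an aliphatic carbon, not an aromatic c.
So the answer is (B).

B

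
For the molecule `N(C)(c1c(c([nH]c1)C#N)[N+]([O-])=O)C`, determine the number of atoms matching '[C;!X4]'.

1

The query [C;!X4] means: aliphatic carbon that does not have four total connections.
Check the 13 heavy atoms by environment: 1× n (aromatic, X3) → no; 4× c (aromatic, X3) → no; 1× N (charge +1, X3) → no; 1× O (charge -1, X1) → no; 1× O (X1) → no; 1× N (X3) → no; 2× C (X4) → no; 1× C (X2) → match; 1× N (X1) → no.
That gives 1 matching atom.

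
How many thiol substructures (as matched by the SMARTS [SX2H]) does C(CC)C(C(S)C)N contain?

[SX2H] is the SMARTS for a thiol: an aliphatic sulfur with two connections, one being H.
Exactly one fragment in the molecule meets all constraints, giving 1 match.

1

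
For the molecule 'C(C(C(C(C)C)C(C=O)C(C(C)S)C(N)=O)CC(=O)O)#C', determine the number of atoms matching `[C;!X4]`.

5

The query [C;!X4] means: aliphatic carbon that does not have four total connections.
Check the 21 heavy atoms by environment: 10× C (X4) → no; 3× C (X3) → match; 3× O (X1) → no; 1× S (X2) → no; 1× N (X3) → no; 2× C (X2) → match; 1× O (X2) → no.
Summing the matching environments: 3 + 2 = 5 matching atoms.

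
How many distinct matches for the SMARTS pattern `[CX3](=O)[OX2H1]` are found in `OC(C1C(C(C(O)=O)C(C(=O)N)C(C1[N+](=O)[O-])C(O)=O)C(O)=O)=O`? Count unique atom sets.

4

[CX3](=O)[OX2H1] is the SMARTS for a carboxylic acid: an sp2 carbon double-bonded to O and single-bonded to an -OH oxygen.
The molecule carries 4 separate instances of a carboxylic acid group (-C(=O)OH) meeting every constraint; each maps to a distinct set of atoms, giving 4 matches.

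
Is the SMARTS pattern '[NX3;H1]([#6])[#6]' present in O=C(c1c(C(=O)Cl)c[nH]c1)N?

No

The pattern [NX3;H1]([#6])[#6] describes a trivalent nitrogen with one H, bonded to two carbons — a secondary amine.
The closest candidate here is a primary amide (-C(=O)NH2), but the -C(=O)NH2 nitrogen has H2, not H1. No other fragment satisfies the full query, so there is no match.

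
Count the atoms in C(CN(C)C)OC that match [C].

Check the 7 heavy atoms by environment: 5× C → match; 1× O → no; 1× N → no.
That gives 5 matching atoms.

5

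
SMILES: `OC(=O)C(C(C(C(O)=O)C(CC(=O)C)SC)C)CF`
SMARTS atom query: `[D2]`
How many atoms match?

The query [D2] means: atom with exactly two heavy-atom neighbours.
Check the 19 heavy atoms by environment: 2× C (D2) → match; 7× C (D3) → no; 5× O (D1) → no; 1× F (D1) → no; 3× C (D1) → no; 1× S (D2) → match.
Summing the matching environments: 2 + 1 = 3 matching atoms.

3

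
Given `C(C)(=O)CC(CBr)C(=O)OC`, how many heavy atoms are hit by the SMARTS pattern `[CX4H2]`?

The query [CX4H2] means: sp3 carbon (X4) with exactly two hydrogens.
Check the 11 heavy atoms by environment: 2× C (H2, X4) → match; 1× C (H1, X4) → no; 2× C (H0, X3) → no; 2× O (H0, X1) → no; 2× C (H3, X4) → no; 1× Br (H0, X1) → no; 1× O (H0, X2) → no.
That gives 2 matching atoms.

2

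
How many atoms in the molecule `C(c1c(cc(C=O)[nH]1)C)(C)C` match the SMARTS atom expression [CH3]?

Check the 11 heavy atoms by environment: 1× n (aromatic, H1) → no; 3× c (aromatic, H0) → no; 1× c (aromatic, H1) → no; 2× C (H1) → no; 1× O (H0) → no; 3× C (H3) → match.
That gives 3 matching atoms.

3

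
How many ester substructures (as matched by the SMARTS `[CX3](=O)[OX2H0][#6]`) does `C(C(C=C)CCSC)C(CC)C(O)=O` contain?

[CX3](=O)[OX2H0][#6] is the SMARTS for an ester: a carbonyl carbon bonded to an oxygen that is itself bonded to carbon (no H on that O).
The molecule has a carboxylic acid group (-C(=O)OH), but the singly-bonded O carries H (OX2H1, not H0); nothing else fits, so there are 0 matches.

0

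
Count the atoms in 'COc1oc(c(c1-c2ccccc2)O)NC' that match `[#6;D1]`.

2

The query [#6;D1] means: carbon bonded to exactly one heavy atom.
Check the 16 heavy atoms by environment: 1× o (aromatic, D2) → no; 5× c (aromatic, D3) → no; 1× N (D2) → no; 2× C (D1) → match; 1× O (D2) → no; 5× c (aromatic, D2) → no; 1× O (D1) → no.
That gives 2 matching atoms.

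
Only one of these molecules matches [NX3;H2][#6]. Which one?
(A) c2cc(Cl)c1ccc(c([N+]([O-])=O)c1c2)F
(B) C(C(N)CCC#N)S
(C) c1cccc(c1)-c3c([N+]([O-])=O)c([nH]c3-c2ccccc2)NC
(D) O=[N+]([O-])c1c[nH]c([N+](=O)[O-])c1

B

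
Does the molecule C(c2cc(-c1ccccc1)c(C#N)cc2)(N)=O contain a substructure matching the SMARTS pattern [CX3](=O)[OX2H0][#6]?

The pattern [CX3](=O)[OX2H0][#6] describes a carbonyl carbon bonded to an oxygen that is itself bonded to carbon (no H on that O) — an ester.
The closest candidate here is a primary amide (-C(=O)NH2), but the carbonyl is bonded to N, not to an O-C linkage. No other fragment satisfies the full query, so there is no match.

No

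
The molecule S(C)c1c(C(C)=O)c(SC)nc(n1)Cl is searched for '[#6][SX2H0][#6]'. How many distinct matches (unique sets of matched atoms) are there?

2

[#6][SX2H0][#6] is the SMARTS for a thioether: an aliphatic sulfur bridging two carbons with no H on the sulfur.
The molecule carries 2 separate instances of a methylthio ether (-SCH3) meeting every constraint; each maps to a distinct set of atoms, giving 2 matches.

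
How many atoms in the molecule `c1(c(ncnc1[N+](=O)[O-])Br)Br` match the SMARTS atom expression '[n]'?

2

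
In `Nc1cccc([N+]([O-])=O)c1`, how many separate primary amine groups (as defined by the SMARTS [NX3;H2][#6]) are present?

1

[NX3;H2][#6] is the SMARTS for a primary amine: a trivalent nitrogen with two H attached to carbon.
Exactly one fragment in the molecule meets all constraints, giving 1 match.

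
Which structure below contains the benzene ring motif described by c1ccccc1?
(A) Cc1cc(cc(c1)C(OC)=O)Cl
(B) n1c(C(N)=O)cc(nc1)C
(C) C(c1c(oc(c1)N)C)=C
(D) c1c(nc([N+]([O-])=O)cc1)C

c1ccccc1 describes six aromatic carbons in a ring (a benzene ring).
(A) contains the required atom environment, so the pattern matches.
(B) has a methyl group (-CH3) but no six-membered all-carbon aromatic ring is present.
(C) has a methyl group (-CH3) but no six-membered all-carbon aromatic ring is present.
(D) has a methyl group (-CH3) but no six-membered all-carbon aromatic ring is present.
So the answer is (A).

A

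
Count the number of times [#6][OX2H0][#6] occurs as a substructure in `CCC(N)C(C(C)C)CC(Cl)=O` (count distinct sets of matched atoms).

0

[#6][OX2H0][#6] is the SMARTS for an ether: an aliphatic oxygen bridging two carbons with no H on the oxygen.
No fragment in the molecule satisfies every constraint, giving 0 matches.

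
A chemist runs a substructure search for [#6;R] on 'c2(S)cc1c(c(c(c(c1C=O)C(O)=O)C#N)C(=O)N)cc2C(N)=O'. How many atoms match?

10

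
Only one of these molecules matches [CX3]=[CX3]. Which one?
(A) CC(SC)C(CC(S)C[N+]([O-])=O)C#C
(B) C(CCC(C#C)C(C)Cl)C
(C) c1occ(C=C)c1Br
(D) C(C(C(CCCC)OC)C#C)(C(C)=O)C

C

[CX3]=[CX3] describes a non-aromatic C=C double bond between two sp2 carbons (an alkene).
(A) has an ethynyl group (-C#CH) but the C-C bond is a triple bond, not a double bond.
(B) has an ethynyl group (-C#CH) but the C-C bond is a triple bond, not a double bond.
(C) contains a vinyl group (-CH=CH2), which satisfies every atom and bond constraint.
(D) has an ethyl group (-CH2CH3) but its C-C bond is a single bond between CX4 carbons, not CX3=CX3.
So the answer is (C).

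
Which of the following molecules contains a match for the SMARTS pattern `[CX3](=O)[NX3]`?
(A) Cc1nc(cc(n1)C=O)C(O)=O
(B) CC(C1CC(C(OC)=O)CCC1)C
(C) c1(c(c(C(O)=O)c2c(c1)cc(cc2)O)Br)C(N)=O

C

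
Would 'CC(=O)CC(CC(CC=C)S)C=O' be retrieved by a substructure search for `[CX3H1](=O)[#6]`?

The pattern [CX3H1](=O)[#6] describes an sp2 carbon with one H, double-bonded to O and single-bonded to carbon — an aldehyde.
The molecule carries an aldehyde (-CHO), whose atoms satisfy every constraint of the query, so the pattern matches.

Yes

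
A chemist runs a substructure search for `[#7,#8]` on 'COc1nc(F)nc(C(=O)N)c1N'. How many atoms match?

The query [#7,#8] means: nitrogen or oxygen (comma = OR).
Check the 13 heavy atoms by environment: 2× n (aromatic) → match; 4× c (aromatic) → no; 2× O → match; 2× C → no; 1× F → no; 2× N → match.
Summing the matching environments: 2 + 2 + 2 = 6 matching atoms.

6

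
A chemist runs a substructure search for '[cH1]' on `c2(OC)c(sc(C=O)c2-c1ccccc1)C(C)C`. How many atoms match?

5

Check the 18 heavy atoms by environment: 1× s (aromatic, H0) → no; 5× c (aromatic, H0) → no; 5× c (aromatic, H1) → match; 2× O (H0) → no; 3× C (H3) → no; 2× C (H1) → no.
That gives 5 matching atoms.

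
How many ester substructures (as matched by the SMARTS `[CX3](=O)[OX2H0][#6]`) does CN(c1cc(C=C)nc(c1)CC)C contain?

[CX3](=O)[OX2H0][#6] is the SMARTS for an ester: a carbonyl carbon bonded to an oxygen that is itself bonded to carbon (no H on that O).
No fragment in the molecule satisfies every constraint, giving 0 matches.

0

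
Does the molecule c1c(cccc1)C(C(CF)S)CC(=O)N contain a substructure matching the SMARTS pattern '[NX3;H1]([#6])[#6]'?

The pattern [NX3;H1]([#6])[#6] describes a trivalent nitrogen with one H, bonded to two carbons — a secondary amine.
The closest candidate here is a primary amide (-C(=O)NH2), but the -C(=O)NH2 nitrogen has H2, not H1. No other fragment satisfies the full query, so there is no match.

No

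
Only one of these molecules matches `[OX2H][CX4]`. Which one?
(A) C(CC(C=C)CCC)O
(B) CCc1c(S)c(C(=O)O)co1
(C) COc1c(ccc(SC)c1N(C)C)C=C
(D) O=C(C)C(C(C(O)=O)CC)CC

[OX2H][CX4] describes a hydroxyl oxygen bound to an sp3 (X4) carbon (an aliphatic alcohol).
(A) contains a hydroxyl group (-OH), which satisfies every atom and bond constraint.
(B) has a carboxylic acid group (-C(=O)OH) but the -OH is on a CX3 carbonyl carbon, not a CX4 carbon.
(C) has a methoxy ether (-OCH3) but the oxygen has H0 (ether), not H1.
(D) has a carboxylic acid group (-C(=O)OH) but the -OH is on a CX3 carbonyl carbon, not a CX4 carbon.
So the answer is (A).

A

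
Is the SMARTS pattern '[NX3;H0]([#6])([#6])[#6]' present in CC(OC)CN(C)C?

Yes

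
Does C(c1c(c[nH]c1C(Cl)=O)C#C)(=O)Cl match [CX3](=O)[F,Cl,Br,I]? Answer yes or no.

Yes

The pattern [CX3](=O)[F,Cl,Br,I] describes a carbonyl carbon bonded to a halogen — an acyl halide.
The molecule carries an acyl chloride (-C(=O)Cl), whose atoms satisfy every constraint of the query, so the pattern matches.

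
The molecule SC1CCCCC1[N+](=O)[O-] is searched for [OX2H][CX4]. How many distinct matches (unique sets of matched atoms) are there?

0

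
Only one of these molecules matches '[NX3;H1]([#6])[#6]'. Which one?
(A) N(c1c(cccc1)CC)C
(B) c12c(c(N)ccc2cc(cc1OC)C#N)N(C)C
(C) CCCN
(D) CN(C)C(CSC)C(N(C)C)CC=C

A

[NX3;H1]([#6])[#6] describes a trivalent nitrogen with one H, bonded to two carbons (a secondary amine).
(A) contains an N-methylamino group (-NHCH3), which satisfies every atom and bond constraint.
(B) has a primary amino group (-NH2) but the nitrogen has H2 and only one carbon neighbour.
(C) has a primary amino group (-NH2) but the nitrogen has H2 and only one carbon neighbour.
(D) has a dimethylamino group (-N(CH3)2) but the nitrogen has H0, not H1.
So the answer is (A).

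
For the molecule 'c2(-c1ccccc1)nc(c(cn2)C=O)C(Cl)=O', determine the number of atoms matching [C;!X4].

2

The query [C;!X4] means: aliphatic carbon that does not have four total connections.
Check the 17 heavy atoms by environment: 2× n (aromatic, X2) → no; 10× c (aromatic, X3) → no; 2× C (X3) → match; 2× O (X1) → no; 1× Cl (X1) → no.
That gives 2 matching atoms.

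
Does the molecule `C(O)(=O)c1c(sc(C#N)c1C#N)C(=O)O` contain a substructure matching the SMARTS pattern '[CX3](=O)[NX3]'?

The pattern [CX3](=O)[NX3] describes a carbonyl carbon bonded to a trivalent nitrogen — an amide.
The closest candidate here is a nitrile (-C#N), but the nitrile N is NX1 (triple-bonded), not NX3. No other fragment satisfies the full query, so there is no match.

No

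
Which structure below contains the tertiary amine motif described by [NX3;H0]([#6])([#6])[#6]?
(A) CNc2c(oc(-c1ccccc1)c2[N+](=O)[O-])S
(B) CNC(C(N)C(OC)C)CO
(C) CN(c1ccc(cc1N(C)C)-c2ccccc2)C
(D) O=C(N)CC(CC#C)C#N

[NX3;H0]([#6])([#6])[#6] describes a trivalent nitrogen with no H, bonded to three carbons (a tertiary amine).
(A) has an N-methylamino group (-NHCH3) but the nitrogen still has one H (H1), not H0.
(B) has an N-methylamino group (-NHCH3) but the nitrogen still has one H (H1), not H0.
(C) contains a dimethylamino group (-N(CH3)2), which satisfies every atom and bond constraint.
(D) has a primary amide (-C(=O)NH2) but the amide nitrogen has H2 and only one carbon neighbour.
So the answer is (C).

C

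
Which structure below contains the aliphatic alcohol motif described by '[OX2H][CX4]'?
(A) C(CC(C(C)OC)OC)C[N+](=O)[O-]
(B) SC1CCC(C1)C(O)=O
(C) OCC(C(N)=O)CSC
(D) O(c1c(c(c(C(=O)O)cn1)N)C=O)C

[OX2H][CX4] describes a hydroxyl oxygen bound to an sp3 (X4) carbon (an aliphatic alcohol).
(A) has a methoxy ether (-OCH3) but the oxygen has H0 (ether), not H1.
(B) has a carboxylic acid group (-C(=O)OH) but the -OH is on a CX3 carbonyl carbon, not a CX4 carbon.
(C) contains a hydroxyl group (-OH), which satisfies every atom and bond constraint.
(D) has a methoxy ether (-OCH3) but the oxygen has H0 (ether), not H1.
So the answer is (C).

C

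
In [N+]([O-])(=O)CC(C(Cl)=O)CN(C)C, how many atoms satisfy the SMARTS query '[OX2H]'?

0

Check the 12 heavy atoms by environment: 2× C (H2, X4) → no; 1× C (H1, X4) → no; 1× C (H0, X3) → no; 2× O (H0, X1) → no; 1× Cl (H0, X1) → no; 1× N (H0, X3) → no; 2× C (H3, X4) → no; 1× N (charge +1, H0, X3) → no; 1× O (charge -1, H0, X1) → no.
No environment satisfies the query, so 0 matching atoms.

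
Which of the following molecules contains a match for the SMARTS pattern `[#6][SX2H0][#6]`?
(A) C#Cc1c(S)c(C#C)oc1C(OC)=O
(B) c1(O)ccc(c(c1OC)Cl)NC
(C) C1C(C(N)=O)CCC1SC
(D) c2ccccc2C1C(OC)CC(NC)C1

[#6][SX2H0][#6] describes an aliphatic sulfur bridging two carbons with no H on the sulfur (a thioether).
(A) has a thiol (-SH) but the sulfur has H1, not H0 bridging two carbons.
(B) has a methoxy ether (-OCH3) but the bridging atom is O, not S.
(C) contains a methylthio ether (-SCH3), which satisfies every atom and bond constraint.
(D) has a methoxy ether (-OCH3) but the bridging atom is O, not S.
So the answer is (C).

C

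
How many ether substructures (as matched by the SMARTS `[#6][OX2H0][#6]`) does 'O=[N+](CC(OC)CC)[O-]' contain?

[#6][OX2H0][#6] is the SMARTS for an ether: an aliphatic oxygen bridging two carbons with no H on the oxygen.
Exactly one fragment in the molecule meets all constraints, giving 1 match.

1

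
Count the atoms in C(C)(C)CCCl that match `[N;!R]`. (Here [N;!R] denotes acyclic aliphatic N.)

0

Check the 6 heavy atoms by environment: 5× C (acyclic) → no; 1× Cl (acyclic) → no.
No environment satisfies the query, so 0 matching atoms.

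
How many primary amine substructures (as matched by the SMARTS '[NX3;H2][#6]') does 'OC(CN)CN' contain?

2

[NX3;H2][#6] is the SMARTS for a primary amine: a trivalent nitrogen with two H attached to carbon.
The molecule carries 2 separate instances of a primary amino group (-NH2) meeting every constraint; each maps to a distinct set of atoms, giving 2 matches.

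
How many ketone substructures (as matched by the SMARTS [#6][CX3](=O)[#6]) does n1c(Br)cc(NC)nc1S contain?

0

[#6][CX3](=O)[#6] is the SMARTS for a ketone: a carbonyl carbon (no H) flanked by two carbons.
No fragment in the molecule satisfies every constraint, giving 0 matches.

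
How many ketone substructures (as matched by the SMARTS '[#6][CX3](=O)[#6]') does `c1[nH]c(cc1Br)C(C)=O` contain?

1

[#6][CX3](=O)[#6] is the SMARTS for a ketone: a carbonyl carbon (no H) flanked by two carbons.
Exactly one fragment in the molecule meets all constraints, giving 1 match.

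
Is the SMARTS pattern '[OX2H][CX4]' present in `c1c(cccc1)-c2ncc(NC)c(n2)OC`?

No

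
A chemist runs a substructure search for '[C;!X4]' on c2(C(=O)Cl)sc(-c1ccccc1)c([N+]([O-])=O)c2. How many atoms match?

The query [C;!X4] means: aliphatic carbon that does not have four total connections.
Check the 17 heavy atoms by environment: 1× s (aromatic, X2) → no; 10× c (aromatic, X3) → no; 1× C (X3) → match; 2× O (X1) → no; 1× Cl (X1) → no; 1× N (charge +1, X3) → no; 1× O (charge -1, X1) → no.
That gives 1 matching atom.

1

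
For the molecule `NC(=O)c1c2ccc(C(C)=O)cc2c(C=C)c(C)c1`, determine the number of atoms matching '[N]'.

The query [N] means: uppercase N matches aliphatic (non-aromatic) nitrogen only.
Check the 19 heavy atoms by environment: 10× c (aromatic) → no; 6× C → no; 2× O → no; 1× N → match.
That gives 1 matching atom.

1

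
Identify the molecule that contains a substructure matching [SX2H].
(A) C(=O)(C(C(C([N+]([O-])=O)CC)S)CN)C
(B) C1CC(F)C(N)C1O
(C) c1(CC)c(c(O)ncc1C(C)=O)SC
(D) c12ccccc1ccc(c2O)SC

A

[SX2H] describes an aliphatic sulfur with two connections, one being H (a thiol).
(A) contains a thiol (-SH), which satisfies every atom and bond constraint.
(B) has a hydroxyl group (-OH) but it is an -OH, not an -SH.
(C) has a methylthio ether (-SCH3) but the sulfur has H0 (bonded to two carbons), not H1.
(D) has a methylthio ether (-SCH3) but the sulfur has H0 (bonded to two carbons), not H1.
So the answer is (A).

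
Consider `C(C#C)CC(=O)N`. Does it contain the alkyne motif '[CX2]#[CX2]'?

The pattern [CX2]#[CX2] describes a carbon-carbon triple bond — an alkyne.
The molecule carries an ethynyl group (-C#CH), whose atoms satisfy every constraint of the query, so the pattern matches.

Yes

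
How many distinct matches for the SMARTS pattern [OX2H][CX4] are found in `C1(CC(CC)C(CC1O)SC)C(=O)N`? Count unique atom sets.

[OX2H][CX4] is the SMARTS for an aliphatic alcohol: a hydroxyl oxygen bound to an sp3 (X4) carbon.
Exactly one fragment in the molecule meets all constraints, giving 1 match.

1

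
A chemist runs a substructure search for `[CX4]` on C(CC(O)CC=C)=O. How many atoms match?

3

The query [CX4] means: C with X4: aliphatic carbon with exactly 4 total connections (bonds + H).
Check the 8 heavy atoms by environment: 3× C (X4) → match; 3× C (X3) → no; 1× O (X1) → no; 1× O (X2) → no.
That gives 3 matching atoms.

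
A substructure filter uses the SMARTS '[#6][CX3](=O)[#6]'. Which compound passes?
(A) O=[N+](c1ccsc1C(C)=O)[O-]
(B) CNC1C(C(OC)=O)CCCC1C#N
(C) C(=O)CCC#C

A

[#6][CX3](=O)[#6] describes a carbonyl carbon (no H) flanked by two carbons (a ketone).
(A) contains an acetyl/ketone group (-C(=O)CH3), which satisfies every atom and bond constraint.
(B) has a methyl-ester group (-C(=O)OCH3) but one neighbour of the carbonyl carbon is O, not C.
(C) has an aldehyde (-CHO) but the carbonyl carbon has H1, so it is not flanked by two carbons.
So the answer is (A).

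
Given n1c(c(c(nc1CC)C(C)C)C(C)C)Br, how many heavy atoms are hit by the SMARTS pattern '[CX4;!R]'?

8

The query [CX4;!R] means: aliphatic carbon with four total connections, not in a ring.
Check the 15 heavy atoms by environment: 2× n (aromatic, X2, in 6-ring) → no; 4× c (aromatic, X3, in 6-ring) → no; 8× C (X4, acyclic) → match; 1× Br (X1, acyclic) → no.
That gives 8 matching atoms.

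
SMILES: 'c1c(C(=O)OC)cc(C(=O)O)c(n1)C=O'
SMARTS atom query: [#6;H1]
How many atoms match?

The query [#6;H1] means: any carbon bearing exactly one hydrogen.
Check the 15 heavy atoms by environment: 1× n (aromatic, H0) → no; 2× c (aromatic, H1) → match; 3× c (aromatic, H0) → no; 2× C (H0) → no; 4× O (H0) → no; 1× C (H3) → no; 1× C (H1) → match; 1× O (H1) → no.
Summing the matching environments: 2 + 1 = 3 matching atoms.

3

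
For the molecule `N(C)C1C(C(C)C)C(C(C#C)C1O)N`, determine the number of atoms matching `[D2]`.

2

Check the 14 heavy atoms by environment: 6× C (D3) → no; 1× C (D2) → match; 4× C (D1) → no; 1× N (D1) → no; 1× O (D1) → no; 1× N (D2) → match.
Summing the matching environments: 1 + 1 = 2 matching atoms.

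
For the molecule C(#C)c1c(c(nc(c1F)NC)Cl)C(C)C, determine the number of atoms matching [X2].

3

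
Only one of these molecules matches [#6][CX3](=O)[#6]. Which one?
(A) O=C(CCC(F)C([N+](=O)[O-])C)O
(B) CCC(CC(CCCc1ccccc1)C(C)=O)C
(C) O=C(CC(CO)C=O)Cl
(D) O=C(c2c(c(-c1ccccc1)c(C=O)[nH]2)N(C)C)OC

B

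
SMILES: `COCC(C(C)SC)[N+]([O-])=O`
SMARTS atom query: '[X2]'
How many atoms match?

The query [X2] means: any atom with exactly two total connections (bonds + H).
Check the 11 heavy atoms by environment: 6× C (X4) → no; 1× S (X2) → match; 1× O (X2) → match; 1× N (charge +1, X3) → no; 1× O (charge -1, X1) → no; 1× O (X1) → no.
Summing the matching environments: 1 + 1 = 2 matching atoms.

2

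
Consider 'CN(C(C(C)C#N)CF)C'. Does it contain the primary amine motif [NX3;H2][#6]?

No

The pattern [NX3;H2][#6] describes a trivalent nitrogen with two H attached to carbon — a primary amine.
The closest candidate here is a nitrile (-C#N), but the nitrogen is NX1 (triple-bonded), not NX3 with two H. No other fragment satisfies the full query, so there is no match.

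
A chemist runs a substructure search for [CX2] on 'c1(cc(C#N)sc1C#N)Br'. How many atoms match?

The query [CX2] means: C with X2: aliphatic carbon with exactly 2 total connections.
Check the 10 heavy atoms by environment: 1× s (aromatic, X2) → no; 4× c (aromatic, X3) → no; 1× Br (X1) → no; 2× C (X2) → match; 2× N (X1) → no.
That gives 2 matching atoms.

2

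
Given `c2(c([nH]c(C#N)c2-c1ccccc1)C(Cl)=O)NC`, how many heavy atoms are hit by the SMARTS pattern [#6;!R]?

3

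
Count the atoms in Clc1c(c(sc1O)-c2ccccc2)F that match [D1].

3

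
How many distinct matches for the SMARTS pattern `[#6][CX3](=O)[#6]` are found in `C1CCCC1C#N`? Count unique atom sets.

0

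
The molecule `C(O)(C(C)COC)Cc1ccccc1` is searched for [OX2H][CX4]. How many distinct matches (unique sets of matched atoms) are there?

[OX2H][CX4] is the SMARTS for an aliphatic alcohol: a hydroxyl oxygen bound to an sp3 (X4) carbon.
Exactly one fragment in the molecule meets all constraints, giving 1 match.

1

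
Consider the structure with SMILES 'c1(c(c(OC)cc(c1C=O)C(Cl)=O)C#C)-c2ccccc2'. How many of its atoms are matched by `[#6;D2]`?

The query [#6;D2] means: any carbon bonded to exactly two heavy atoms.
Check the 21 heavy atoms by environment: 6× c (aromatic, D3) → no; 6× c (aromatic, D2) → match; 2× C (D2) → match; 2× C (D1) → no; 1× O (D2) → no; 2× O (D1) → no; 1× C (D3) → no; 1× Cl (D1) → no.
Summing the matching environments: 6 + 2 = 8 matching atoms.

8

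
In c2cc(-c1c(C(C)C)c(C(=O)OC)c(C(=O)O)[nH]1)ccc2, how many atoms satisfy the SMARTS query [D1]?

The query [D1] means: atom with exactly one heavy-atom neighbour (degree 1).
Check the 21 heavy atoms by environment: 1× n (aromatic, D2) → no; 5× c (aromatic, D3) → no; 3× C (D3) → no; 3× O (D1) → match; 1× O (D2) → no; 3× C (D1) → match; 5× c (aromatic, D2) → no.
Summing the matching environments: 3 + 3 = 6 matching atoms.

6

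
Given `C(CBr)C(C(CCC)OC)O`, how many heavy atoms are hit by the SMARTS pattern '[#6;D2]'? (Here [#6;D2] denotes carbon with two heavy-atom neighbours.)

4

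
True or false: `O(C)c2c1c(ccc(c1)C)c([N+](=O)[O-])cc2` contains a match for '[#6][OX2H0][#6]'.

True

The pattern [#6][OX2H0][#6] describes an aliphatic oxygen bridging two carbons with no H on the oxygen — an ether.
The molecule carries a methoxy ether (-OCH3), whose atoms satisfy every constraint of the query, so the pattern matches.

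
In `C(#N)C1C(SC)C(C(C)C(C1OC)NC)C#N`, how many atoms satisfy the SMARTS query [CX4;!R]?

The query [CX4;!R] means: aliphatic carbon with four total connections, not in a ring.
Check the 17 heavy atoms by environment: 6× C (X4, in 6-ring) → no; 2× C (X2, acyclic) → no; 2× N (X1, acyclic) → no; 1× S (X2, acyclic) → no; 4× C (X4, acyclic) → match; 1× O (X2, acyclic) → no; 1× N (X3, acyclic) → no.
That gives 4 matching atoms.

4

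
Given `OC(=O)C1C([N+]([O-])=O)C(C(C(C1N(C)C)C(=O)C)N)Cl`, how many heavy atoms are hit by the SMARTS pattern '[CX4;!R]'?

3

Check the 20 heavy atoms by environment: 6× C (X4, in 6-ring) → no; 2× N (X3, acyclic) → no; 2× C (X3, acyclic) → no; 3× O (X1, acyclic) → no; 3× C (X4, acyclic) → match; 1× O (X2, acyclic) → no; 1× N (charge +1, X3, acyclic) → no; 1× O (charge -1, X1, acyclic) → no; 1× Cl (X1, acyclic) → no.
That gives 3 matching atoms.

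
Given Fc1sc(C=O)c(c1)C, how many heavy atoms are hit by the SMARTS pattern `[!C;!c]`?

3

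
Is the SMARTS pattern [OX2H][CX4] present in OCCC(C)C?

Yes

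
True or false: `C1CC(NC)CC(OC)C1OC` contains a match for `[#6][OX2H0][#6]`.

The pattern [#6][OX2H0][#6] describes an aliphatic oxygen bridging two carbons with no H on the oxygen — an ether.
The molecule carries a methoxy ether (-OCH3), whose atoms satisfy every constraint of the query, so the pattern matches.

True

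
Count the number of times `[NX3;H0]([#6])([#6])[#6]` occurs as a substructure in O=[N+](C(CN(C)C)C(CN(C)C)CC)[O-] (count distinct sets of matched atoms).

2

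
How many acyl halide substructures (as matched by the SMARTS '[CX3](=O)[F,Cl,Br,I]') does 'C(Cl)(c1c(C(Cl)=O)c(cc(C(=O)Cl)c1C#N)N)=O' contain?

3

[CX3](=O)[F,Cl,Br,I] is the SMARTS for an acyl halide: a carbonyl carbon bonded to a halogen.
The molecule carries 3 separate instances of an acyl chloride (-C(=O)Cl) meeting every constraint; each maps to a distinct set of atoms, giving 3 matches.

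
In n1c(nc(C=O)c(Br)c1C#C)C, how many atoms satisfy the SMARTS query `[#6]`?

8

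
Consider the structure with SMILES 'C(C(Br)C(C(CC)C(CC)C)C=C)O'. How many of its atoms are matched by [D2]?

The query [D2] means: atom with exactly two heavy-atom neighbours.
Check the 14 heavy atoms by environment: 4× C (D2) → match; 4× C (D3) → no; 4× C (D1) → no; 1× O (D1) → no; 1× Br (D1) → no.
That gives 4 matching atoms.

4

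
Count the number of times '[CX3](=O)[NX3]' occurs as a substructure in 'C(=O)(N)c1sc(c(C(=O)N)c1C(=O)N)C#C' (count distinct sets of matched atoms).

[CX3](=O)[NX3] is the SMARTS for an amide: a carbonyl carbon bonded to a trivalent nitrogen.
The molecule carries 3 separate instances of a primary amide (-C(=O)NH2) meeting every constraint; each maps to a distinct set of atoms, giving 3 matches.

3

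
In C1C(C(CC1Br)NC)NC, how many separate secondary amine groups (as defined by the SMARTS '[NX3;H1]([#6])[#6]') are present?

2

[NX3;H1]([#6])[#6] is the SMARTS for a secondary amine: a trivalent nitrogen with one H, bonded to two carbons.
The molecule carries 2 separate instances of an N-methylamino group (-NHCH3) meeting every constraint; each maps to a distinct set of atoms, giving 2 matches.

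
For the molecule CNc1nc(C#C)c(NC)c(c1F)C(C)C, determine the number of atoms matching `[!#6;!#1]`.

4

The query [!#6;!#1] means: not carbon and not hydrogen — any heteroatom.
Check the 16 heavy atoms by environment: 1× n (aromatic) → match; 5× c (aromatic) → no; 2× N → match; 7× C → no; 1× F → match.
Summing the matching environments: 1 + 2 + 1 = 4 matching atoms.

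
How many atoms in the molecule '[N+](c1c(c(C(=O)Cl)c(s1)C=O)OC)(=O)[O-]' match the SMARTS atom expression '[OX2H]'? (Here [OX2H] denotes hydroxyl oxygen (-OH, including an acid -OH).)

0

The query [OX2H] means: aliphatic oxygen with two connections, one of which is H — an -OH oxygen.
Check the 15 heavy atoms by environment: 1× s (aromatic, H0, X2) → no; 4× c (aromatic, H0, X3) → no; 1× C (H1, X3) → no; 3× O (H0, X1) → no; 1× C (H0, X3) → no; 1× Cl (H0, X1) → no; 1× N (charge +1, H0, X3) → no; 1× O (charge -1, H0, X1) → no; 1× O (H0, X2) → no; 1× C (H3, X4) → no.
No environment satisfies the query, so 0 matching atoms.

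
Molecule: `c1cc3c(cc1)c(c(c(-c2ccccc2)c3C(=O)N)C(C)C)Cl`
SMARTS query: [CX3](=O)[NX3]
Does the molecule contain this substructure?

Yes

The pattern [CX3](=O)[NX3] describes a carbonyl carbon bonded to a trivalent nitrogen — an amide.
The molecule carries a primary amide (-C(=O)NH2), whose atoms satisfy every constraint of the query, so the pattern matches.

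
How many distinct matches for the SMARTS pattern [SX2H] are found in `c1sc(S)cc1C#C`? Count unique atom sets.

1

[SX2H] is the SMARTS for a thiol: an aliphatic sulfur with two connections, one being H.
Exactly one fragment in the molecule meets all constraints, giving 1 match.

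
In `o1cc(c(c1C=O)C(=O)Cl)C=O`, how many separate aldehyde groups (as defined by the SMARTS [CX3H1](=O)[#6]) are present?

2

[CX3H1](=O)[#6] is the SMARTS for an aldehyde: an sp2 carbon with one H, double-bonded to O and single-bonded to carbon.
The molecule carries 2 separate instances of an aldehyde (-CHO) meeting every constraint; each maps to a distinct set of atoms, giving 2 matches.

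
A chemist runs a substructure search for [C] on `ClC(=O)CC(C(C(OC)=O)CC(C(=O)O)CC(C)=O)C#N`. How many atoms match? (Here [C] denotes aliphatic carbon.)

13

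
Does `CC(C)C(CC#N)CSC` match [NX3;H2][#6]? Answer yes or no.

The pattern [NX3;H2][#6] describes a trivalent nitrogen with two H attached to carbon — a primary amine.
The closest candidate here is a nitrile (-C#N), but the nitrogen is NX1 (triple-bonded), not NX3 with two H. No other fragment satisfies the full query, so there is no match.

No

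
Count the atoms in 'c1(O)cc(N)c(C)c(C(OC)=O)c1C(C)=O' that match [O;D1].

3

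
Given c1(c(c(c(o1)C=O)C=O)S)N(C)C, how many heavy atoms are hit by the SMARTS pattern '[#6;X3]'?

Check the 13 heavy atoms by environment: 1× o (aromatic, X2) → no; 4× c (aromatic, X3) → match; 1× S (X2) → no; 2× C (X3) → match; 2× O (X1) → no; 1× N (X3) → no; 2× C (X4) → no.
Summing the matching environments: 4 + 2 = 6 matching atoms.

6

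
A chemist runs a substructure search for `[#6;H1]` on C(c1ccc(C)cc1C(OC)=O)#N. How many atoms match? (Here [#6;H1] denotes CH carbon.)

3

The query [#6;H1] means: any carbon bearing exactly one hydrogen.
Check the 13 heavy atoms by environment: 3× c (aromatic, H0) → no; 3× c (aromatic, H1) → match; 2× C (H3) → no; 2× C (H0) → no; 1× N (H0) → no; 2× O (H0) → no.
That gives 3 matching atoms.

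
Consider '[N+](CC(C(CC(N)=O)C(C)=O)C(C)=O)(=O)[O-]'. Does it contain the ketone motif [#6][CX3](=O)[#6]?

The pattern [#6][CX3](=O)[#6] describes a carbonyl carbon (no H) flanked by two carbons — a ketone.
The molecule carries an acetyl/ketone group (-C(=O)CH3), whose atoms satisfy every constraint of the query, so the pattern matches.

Yes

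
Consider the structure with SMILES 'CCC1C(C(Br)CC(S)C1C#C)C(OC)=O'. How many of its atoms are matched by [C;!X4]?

The query [C;!X4] means: aliphatic carbon that does not have four total connections.
Check the 16 heavy atoms by environment: 9× C (X4) → no; 1× Br (X1) → no; 1× C (X3) → match; 1× O (X1) → no; 1× O (X2) → no; 1× S (X2) → no; 2× C (X2) → match.
Summing the matching environments: 1 + 2 = 3 matching atoms.

3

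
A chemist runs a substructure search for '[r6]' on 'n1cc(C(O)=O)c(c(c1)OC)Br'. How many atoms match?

6

The query [r6] means: r6 matches atoms in a six-membered ring.
Check the 12 heavy atoms by environment: 1× n (aromatic, in 6-ring) → match; 5× c (aromatic, in 6-ring) → match; 1× Br (acyclic) → no; 2× C (acyclic) → no; 3× O (acyclic) → no.
Summing the matching environments: 1 + 5 = 6 matching atoms.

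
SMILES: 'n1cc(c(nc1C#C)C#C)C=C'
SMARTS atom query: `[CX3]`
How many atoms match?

The query [CX3] means: C with X3: aliphatic carbon with exactly 3 total connections.
Check the 12 heavy atoms by environment: 2× n (aromatic, X2) → no; 4× c (aromatic, X3) → no; 4× C (X2) → no; 2× C (X3) → match.
That gives 2 matching atoms.

2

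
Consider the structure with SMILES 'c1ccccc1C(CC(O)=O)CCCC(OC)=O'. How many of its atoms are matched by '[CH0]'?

The query [CH0] means: aliphatic carbon with no attached hydrogen.
Check the 18 heavy atoms by environment: 4× C (H2) → no; 1× C (H1) → no; 2× C (H0) → match; 3× O (H0) → no; 1× O (H1) → no; 1× C (H3) → no; 1× c (aromatic, H0) → no; 5× c (aromatic, H1) → no.
That gives 2 matching atoms.

2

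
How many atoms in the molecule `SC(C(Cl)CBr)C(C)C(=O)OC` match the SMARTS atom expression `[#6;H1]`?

The query [#6;H1] means: any carbon bearing exactly one hydrogen.
Check the 12 heavy atoms by environment: 1× C (H2) → no; 3× C (H1) → match; 2× C (H3) → no; 1× C (H0) → no; 2× O (H0) → no; 1× S (H1) → no; 1× Cl (H0) → no; 1× Br (H0) → no.
That gives 3 matching atoms.

3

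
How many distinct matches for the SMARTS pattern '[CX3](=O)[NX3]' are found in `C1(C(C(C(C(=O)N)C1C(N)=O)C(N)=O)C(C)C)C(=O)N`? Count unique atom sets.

[CX3](=O)[NX3] is the SMARTS for an amide: a carbonyl carbon bonded to a trivalent nitrogen.
The molecule carries 4 separate instances of a primary amide (-C(=O)NH2) meeting every constraint; each maps to a distinct set of atoms, giving 4 matches.

4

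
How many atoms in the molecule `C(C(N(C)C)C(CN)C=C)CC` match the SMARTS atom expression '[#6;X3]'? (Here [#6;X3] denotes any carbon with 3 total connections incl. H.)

2

The query [#6;X3] means: any carbon (aromatic or not) with three total connections.
Check the 12 heavy atoms by environment: 8× C (X4) → no; 2× C (X3) → match; 2× N (X3) → no.
That gives 2 matching atoms.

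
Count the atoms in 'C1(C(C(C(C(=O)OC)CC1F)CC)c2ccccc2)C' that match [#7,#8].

2

The query [#7,#8] means: nitrogen or oxygen (comma = OR).
Check the 20 heavy atoms by environment: 11× C → no; 1× F → no; 2× O → match; 6× c (aromatic) → no.
That gives 2 matching atoms.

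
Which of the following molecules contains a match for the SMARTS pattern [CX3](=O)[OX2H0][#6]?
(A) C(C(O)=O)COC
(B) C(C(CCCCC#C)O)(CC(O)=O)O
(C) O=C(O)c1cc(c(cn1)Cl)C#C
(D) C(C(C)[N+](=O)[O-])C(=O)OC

[CX3](=O)[OX2H0][#6] describes a carbonyl carbon bonded to an oxygen that is itself bonded to carbon (no H on that O) (an ester).
(A) has a carboxylic acid group (-C(=O)OH) but the singly-bonded O carries H (OX2H1, not H0).
(B) has a carboxylic acid group (-C(=O)OH) but the singly-bonded O carries H (OX2H1, not H0).
(C) has a carboxylic acid group (-C(=O)OH) but the singly-bonded O carries H (OX2H1, not H0).
(D) contains a methyl-ester group (-C(=O)OCH3), which satisfies every atom and bond constraint.
So the answer is (D).

D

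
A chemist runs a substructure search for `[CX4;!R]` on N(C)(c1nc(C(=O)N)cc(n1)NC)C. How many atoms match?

3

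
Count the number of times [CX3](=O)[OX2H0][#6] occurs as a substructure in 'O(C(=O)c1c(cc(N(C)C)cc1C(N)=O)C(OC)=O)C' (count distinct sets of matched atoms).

2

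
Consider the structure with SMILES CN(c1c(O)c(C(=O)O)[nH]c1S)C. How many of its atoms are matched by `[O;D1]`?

The query [O;D1] means: aliphatic oxygen bonded to exactly one heavy atom.
Check the 13 heavy atoms by environment: 1× n (aromatic, D2) → no; 4× c (aromatic, D3) → no; 1× S (D1) → no; 1× N (D3) → no; 2× C (D1) → no; 3× O (D1) → match; 1× C (D3) → no.
That gives 3 matching atoms.

3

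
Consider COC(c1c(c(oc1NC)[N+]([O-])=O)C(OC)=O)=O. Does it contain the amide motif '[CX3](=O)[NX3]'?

No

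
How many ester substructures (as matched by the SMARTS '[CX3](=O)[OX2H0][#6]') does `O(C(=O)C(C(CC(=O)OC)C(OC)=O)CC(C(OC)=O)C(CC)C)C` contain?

4

[CX3](=O)[OX2H0][#6] is the SMARTS for an ester: a carbonyl carbon bonded to an oxygen that is itself bonded to carbon (no H on that O).
The molecule carries 4 separate instances of a methyl-ester group (-C(=O)OCH3) meeting every constraint; each maps to a distinct set of atoms, giving 4 matches.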